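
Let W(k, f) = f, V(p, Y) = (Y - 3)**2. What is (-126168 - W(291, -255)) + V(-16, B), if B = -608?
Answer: 247408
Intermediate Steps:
V(p, Y) = (-3 + Y)**2
(-126168 - W(291, -255)) + V(-16, B) = (-126168 - 1*(-255)) + (-3 - 608)**2 = (-126168 + 255) + (-611)**2 = -125913 + 373321 = 247408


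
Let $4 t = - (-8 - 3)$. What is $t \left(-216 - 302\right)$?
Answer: $- \frac{2849}{2} \approx -1424.5$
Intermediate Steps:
$t = \frac{11}{4}$ ($t = \frac{\left(-1\right) \left(-8 - 3\right)}{4} = \frac{\left(-1\right) \left(-11\right)}{4} = \frac{1}{4} \cdot 11 = \frac{11}{4} \approx 2.75$)
$t \left(-216 - 302\right) = \frac{11 \left(-216 - 302\right)}{4} = \frac{11}{4} \left(-518\right) = - \frac{2849}{2}$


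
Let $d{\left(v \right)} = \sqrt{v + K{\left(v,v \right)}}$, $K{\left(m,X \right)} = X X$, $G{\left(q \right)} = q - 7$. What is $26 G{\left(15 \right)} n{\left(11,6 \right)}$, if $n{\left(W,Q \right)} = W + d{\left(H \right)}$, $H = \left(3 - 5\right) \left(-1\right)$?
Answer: $2288 + 208 \sqrt{6} \approx 2797.5$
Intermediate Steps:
$G{\left(q \right)} = -7 + q$
$K{\left(m,X \right)} = X^{2}$
$H = 2$ ($H = \left(-2\right) \left(-1\right) = 2$)
$d{\left(v \right)} = \sqrt{v + v^{2}}$
$n{\left(W,Q \right)} = W + \sqrt{6}$ ($n{\left(W,Q \right)} = W + \sqrt{2 \left(1 + 2\right)} = W + \sqrt{2 \cdot 3} = W + \sqrt{6}$)
$26 G{\left(15 \right)} n{\left(11,6 \right)} = 26 \left(-7 + 15\right) \left(11 + \sqrt{6}\right) = 26 \cdot 8 \left(11 + \sqrt{6}\right) = 208 \left(11 + \sqrt{6}\right) = 2288 + 208 \sqrt{6}$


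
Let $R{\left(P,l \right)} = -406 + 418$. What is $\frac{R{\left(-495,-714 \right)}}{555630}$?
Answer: $\frac{2}{92605} \approx 2.1597 \cdot 10^{-5}$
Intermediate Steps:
$R{\left(P,l \right)} = 12$
$\frac{R{\left(-495,-714 \right)}}{555630} = \frac{12}{555630} = 12 \cdot \frac{1}{555630} = \frac{2}{92605}$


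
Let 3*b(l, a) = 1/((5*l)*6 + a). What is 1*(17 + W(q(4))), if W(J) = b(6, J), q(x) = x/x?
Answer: 9232/543 ≈ 17.002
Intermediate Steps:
q(x) = 1
b(l, a) = 1/(3*(a + 30*l)) (b(l, a) = 1/(3*((5*l)*6 + a)) = 1/(3*(30*l + a)) = 1/(3*(a + 30*l)))
W(J) = 1/(3*(180 + J)) (W(J) = 1/(3*(J + 30*6)) = 1/(3*(J + 180)) = 1/(3*(180 + J)))
1*(17 + W(q(4))) = 1*(17 + 1/(3*(180 + 1))) = 1*(17 + (1/3)/181) = 1*(17 + (1/3)*(1/181)) = 1*(17 + 1/543) = 1*(9232/543) = 9232/543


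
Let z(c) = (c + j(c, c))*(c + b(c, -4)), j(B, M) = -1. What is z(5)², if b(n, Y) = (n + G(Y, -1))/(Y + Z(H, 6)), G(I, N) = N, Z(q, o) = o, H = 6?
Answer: 784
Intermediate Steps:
b(n, Y) = (-1 + n)/(6 + Y) (b(n, Y) = (n - 1)/(Y + 6) = (-1 + n)/(6 + Y))
z(c) = (-1 + c)*(-½ + 3*c/2) (z(c) = (c - 1)*(c + (-1 + c)/(6 - 4)) = (-1 + c)*(c + (-1 + c)/2) = (-1 + c)*(c + (-½ + c/2)) = (-1 + c)*(-½ + 3*c/2))
z(5)² = (½ - 2*5 + (3/2)*5²)² = (½ - 10 + (3/2)*25)² = (½ - 10 + 75/2)² = 28² = 784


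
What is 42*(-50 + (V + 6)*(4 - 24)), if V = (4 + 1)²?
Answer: -28140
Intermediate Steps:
V = 25 (V = 5² = 25)
42*(-50 + (V + 6)*(4 - 24)) = 42*(-50 + (25 + 6)*(4 - 24)) = 42*(-50 + 31*(-20)) = 42*(-50 - 620) = 42*(-670) = -28140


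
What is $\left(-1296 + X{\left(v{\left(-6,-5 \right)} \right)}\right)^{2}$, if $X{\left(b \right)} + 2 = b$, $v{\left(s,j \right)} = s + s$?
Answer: $1716100$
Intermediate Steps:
$v{\left(s,j \right)} = 2 s$
$X{\left(b \right)} = -2 + b$
$\left(-1296 + X{\left(v{\left(-6,-5 \right)} \right)}\right)^{2} = \left(-1296 + \left(-2 + 2 \left(-6\right)\right)\right)^{2} = \left(-1296 - 14\right)^{2} = \left(-1310\right)^{2} = 1716100$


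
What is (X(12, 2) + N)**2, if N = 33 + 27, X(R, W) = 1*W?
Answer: 3844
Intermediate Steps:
X(R, W) = W
N = 60
(X(12, 2) + N)**2 = (2 + 60)**2 = 62**2 = 3844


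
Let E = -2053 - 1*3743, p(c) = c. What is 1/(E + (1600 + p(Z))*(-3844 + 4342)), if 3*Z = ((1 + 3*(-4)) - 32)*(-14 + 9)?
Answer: 1/826694 ≈ 1.2096e-6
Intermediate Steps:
Z = 215/3 (Z = (((1 + 3*(-4)) - 32)*(-14 + 9))/3 = (((1 - 12) - 32)*(-5))/3 = ((-11 - 32)*(-5))/3 = (-43*(-5))/3 = (⅓)*215 = 215/3 ≈ 71.667)
E = -5796 (E = -2053 - 3743 = -5796)
1/(E + (1600 + p(Z))*(-3844 + 4342)) = 1/(-5796 + (1600 + 215/3)*(-3844 + 4342)) = 1/(-5796 + (5015/3)*498) = 1/(-5796 + 832490) = 1/826694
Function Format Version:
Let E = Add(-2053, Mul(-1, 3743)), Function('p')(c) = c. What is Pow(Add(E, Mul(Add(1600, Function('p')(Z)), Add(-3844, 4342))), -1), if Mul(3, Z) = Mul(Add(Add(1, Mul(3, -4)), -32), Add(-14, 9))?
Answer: Rational(1, 826694) ≈ 1.2096e-6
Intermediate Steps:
Z = Rational(215, 3) (Z = Mul(Rational(1, 3), Mul(Add(Add(1, Mul(3, -4)), -32), Add(-14, 9))) = Mul(Rational(1, 3), Mul(Add(Add(1, -12), -32), -5)) = Mul(Rational(1, 3), Mul(Add(-11, -32), -5)) = Mul(Rational(1, 3), Mul(-43, -5)) = Mul(Rational(1, 3), 215) = Rational(215, 3) ≈ 71.667)
E = -5796 (E = Add(-2053, -3743) = -5796)
Pow(Add(E, Mul(Add(1600, Function('p')(Z)), Add(-3844, 4342))), -1) = Pow(Add(-5796, Mul(Add(1600, Rational(215, 3)), Add(-3844, 4342))), -1) = Pow(Add(-5796, Mul(Rational(5015, 3), 498)), -1) = Pow(Add(-5796, 832490), -1) = Pow(826694, -1) = Rational(1, 826694)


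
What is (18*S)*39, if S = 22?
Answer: 15444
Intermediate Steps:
(18*S)*39 = (18*22)*39 = 396*39 = 15444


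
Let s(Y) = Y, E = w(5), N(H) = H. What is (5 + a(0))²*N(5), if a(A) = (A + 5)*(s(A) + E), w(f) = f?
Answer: 4500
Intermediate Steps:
E = 5
a(A) = (5 + A)² (a(A) = (A + 5)*(A + 5) = (5 + A)*(5 + A) = (5 + A)²)
(5 + a(0))²*N(5) = (5 + (25 + 0² + 10*0))²*5 = (5 + (25 + 0 + 0))²*5 = (5 + 25)²*5 = 30²*5 = 900*5 = 4500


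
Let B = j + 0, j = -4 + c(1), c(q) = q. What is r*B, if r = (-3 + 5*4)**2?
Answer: -867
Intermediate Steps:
j = -3 (j = -4 + 1 = -3)
B = -3 (B = -3 + 0 = -3)
r = 289 (r = (-3 + 20)**2 = 17**2 = 289)
r*B = 289*(-3) = -867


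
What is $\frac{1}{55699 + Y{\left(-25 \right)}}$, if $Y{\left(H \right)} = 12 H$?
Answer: $\frac{1}{55399} \approx 1.8051 \cdot 10^{-5}$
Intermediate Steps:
$\frac{1}{55699 + Y{\left(-25 \right)}} = \frac{1}{55699 + 12 \left(-25\right)} = \frac{1}{55699 - 300} = \frac{1}{55399}$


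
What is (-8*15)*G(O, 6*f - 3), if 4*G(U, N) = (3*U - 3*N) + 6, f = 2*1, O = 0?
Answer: 630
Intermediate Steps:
f = 2
G(U, N) = 3/2 - 3*N/4 + 3*U/4 (G(U, N) = ((3*U - 3*N) + 6)/4 = ((-3*N + 3*U) + 6)/4 = (6 - 3*N + 3*U)/4 = 3/2 - 3*N/4 + 3*U/4)
(-8*15)*G(O, 6*f - 3) = (-8*15)*(3/2 - 3*(6*2 - 3)/4 + (¾)*0) = -120*(3/2 - 3*(12 - 3)/4 + 0) = -120*(3/2 - ¾*9 + 0) = -120*(3/2 - 27/4 + 0) = -120*(-21/4) = 630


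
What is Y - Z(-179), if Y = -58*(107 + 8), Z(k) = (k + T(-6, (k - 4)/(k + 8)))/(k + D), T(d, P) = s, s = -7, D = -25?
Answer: -226811/34 ≈ -6670.9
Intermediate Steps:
T(d, P) = -7
Z(k) = (-7 + k)/(-25 + k) (Z(k) = (k - 7)/(k - 25) = (-7 + k)/(-25 + k))
Y = -6670 (Y = -58*115 = -6670)
Y - Z(-179) = -6670 - (-7 - 179)/(-25 - 179) = -6670 - (-186)/(-204) = -6670 - (-1)*(-186)/204 = -6670 - 1*31/34 = -6670 - 31/34 = -226811/34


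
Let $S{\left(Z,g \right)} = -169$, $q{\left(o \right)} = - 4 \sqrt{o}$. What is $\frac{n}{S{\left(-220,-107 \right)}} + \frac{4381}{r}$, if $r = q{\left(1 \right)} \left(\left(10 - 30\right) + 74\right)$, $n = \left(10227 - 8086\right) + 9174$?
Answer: $- \frac{3184429}{36504} \approx -87.235$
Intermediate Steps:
$n = 11315$ ($n = 2141 + 9174 = 11315$)
$r = -216$ ($r = - 4 \sqrt{1} \left(\left(10 - 30\right) + 74\right) = \left(-4\right) 1 \left(\left(10 - 30\right) + 74\right) = - 4 \left(-20 + 74\right) = \left(-4\right) 54 = -216$)
$\frac{n}{S{\left(-220,-107 \right)}} + \frac{4381}{r} = \frac{11315}{-169} + \frac{4381}{-216} = 11315 \left(- \frac{1}{169}\right) + 4381 \left(- \frac{1}{216}\right) = - \frac{11315}{169} - \frac{4381}{216} = - \frac{3184429}{36504}$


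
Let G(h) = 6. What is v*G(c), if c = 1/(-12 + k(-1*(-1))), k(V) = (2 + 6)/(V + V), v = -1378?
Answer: -8268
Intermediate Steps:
k(V) = 4/V (k(V) = 8/((2*V)) = 8*(1/(2*V)) = 4/V)
c = -⅛ (c = 1/(-12 + 4/((-1*(-1)))) = 1/(-12 + 4/1) = 1/(-12 + 4*1) = 1/(-12 + 4) = 1/(-8) = -⅛ ≈ -0.12500)
v*G(c) = -1378*6 = -8268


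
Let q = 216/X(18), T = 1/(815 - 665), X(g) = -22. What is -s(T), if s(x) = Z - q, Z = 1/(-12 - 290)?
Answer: -32605/3322 ≈ -9.8149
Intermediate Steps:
T = 1/150 ≈ 0.0066667
q = -108/11 (q = 216/(-22) = 216*(-1/22) = -108/11 ≈ -9.8182)
Z = -1/302 (Z = 1/(-302) = -1/302 ≈ -0.0033113)
s(x) = 32605/3322 (s(x) = -1/302 - 1*(-108/11) = -1/302 + 108/11 = 32605/3322)
-s(T) = -1*32605/3322 = -32605/3322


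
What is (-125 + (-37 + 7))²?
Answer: 24025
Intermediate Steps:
(-125 + (-37 + 7))² = (-125 - 30)² = (-155)² = 24025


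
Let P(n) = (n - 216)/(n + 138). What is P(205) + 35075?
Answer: 12030714/343 ≈ 35075.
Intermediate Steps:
P(n) = (-216 + n)/(138 + n)
P(205) + 35075 = (-216 + 205)/(138 + 205) + 35075 = -11/343 + 35075 = 12030714/343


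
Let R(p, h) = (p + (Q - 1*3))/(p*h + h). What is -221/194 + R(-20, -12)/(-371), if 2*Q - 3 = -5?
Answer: -1557441/1367506 ≈ -1.1389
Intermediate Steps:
Q = -1 (Q = 3/2 + (½)*(-5) = 3/2 - 5/2 = -1)
R(p, h) = (-4 + p)/(h + h*p) (R(p, h) = (p + (-1 - 1*3))/(p*h + h) = (p + (-1 - 3))/(h*p + h) = (p - 4)/(h + h*p) = (-4 + p)/(h + h*p))
-221/194 + R(-20, -12)/(-371) = -221/194 + ((-4 - 20)/((-12)*(1 - 20)))/(-371) = -221*1/194 - 1/12*(-24)/(-19)*(-1/371) = -221/194 - 1/12*(-1/19)*(-24)*(-1/371) = -221/194 - 2/19*(-1/371) = -221/194 + 2/7049 = -1557441/1367506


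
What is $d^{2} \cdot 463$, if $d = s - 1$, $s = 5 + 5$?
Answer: $37503$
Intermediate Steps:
$s = 10$
$d = 9$ ($d = 10 - 1 = 9$)
$d^{2} \cdot 463 = 9^{2} \cdot 463 = 81 \cdot 463 = 37503$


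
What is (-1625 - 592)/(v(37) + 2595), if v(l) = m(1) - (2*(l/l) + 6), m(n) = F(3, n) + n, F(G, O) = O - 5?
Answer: -2217/2584 ≈ -0.85797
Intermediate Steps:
F(G, O) = -5 + O
m(n) = -5 + 2*n (m(n) = (-5 + n) + n = -5 + 2*n)
v(l) = -11 (v(l) = (-5 + 2*1) - (2*(l/l) + 6) = (-5 + 2) - (2*1 + 6) = -3 - (2 + 6) = -3 - 1*8 = -3 - 8 = -11)
(-1625 - 592)/(v(37) + 2595) = (-1625 - 592)/(-11 + 2595) = -2217/2584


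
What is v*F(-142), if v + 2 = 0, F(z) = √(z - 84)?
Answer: -2*I*√226 ≈ -30.067*I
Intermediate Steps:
F(z) = √(-84 + z)
v = -2 (v = -2 + 0 = -2)
v*F(-142) = -2*√(-84 - 142) = -2*I*√226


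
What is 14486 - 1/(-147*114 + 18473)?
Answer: 24843489/1715 ≈ 14486.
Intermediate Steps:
14486 - 1/(-147*114 + 18473) = 14486 - 1/(-16758 + 18473) = 14486 - 1/1715 = 24843489/1715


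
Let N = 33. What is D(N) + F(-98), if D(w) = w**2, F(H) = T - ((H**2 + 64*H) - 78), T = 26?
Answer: -2139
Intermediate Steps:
F(H) = 104 - H**2 - 64*H (F(H) = 26 - ((H**2 + 64*H) - 78) = 26 - (-78 + H**2 + 64*H) = 26 + (78 - H**2 - 64*H) = 104 - H**2 - 64*H)
D(N) + F(-98) = 33**2 + (104 - 1*(-98)**2 - 64*(-98)) = 1089 + (104 - 1*9604 + 6272) = 1089 + (104 - 9604 + 6272) = 1089 - 3228 = -2139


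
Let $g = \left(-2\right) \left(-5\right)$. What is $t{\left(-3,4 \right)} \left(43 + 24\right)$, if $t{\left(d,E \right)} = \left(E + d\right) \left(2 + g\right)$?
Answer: $804$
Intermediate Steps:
$g = 10$
$t{\left(d,E \right)} = 12 E + 12 d$ ($t{\left(d,E \right)} = \left(E + d\right) \left(2 + 10\right) = \left(E + d\right) 12 = 12 E + 12 d$)
$t{\left(-3,4 \right)} \left(43 + 24\right) = \left(12 \cdot 4 + 12 \left(-3\right)\right) \left(43 + 24\right) = \left(48 - 36\right) 67 = 12 \cdot 67 = 804$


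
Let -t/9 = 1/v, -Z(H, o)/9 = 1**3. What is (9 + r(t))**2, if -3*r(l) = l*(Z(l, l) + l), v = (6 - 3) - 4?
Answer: 81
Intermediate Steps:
Z(H, o) = -9 (Z(H, o) = -9*1**3 = -9*1 = -9)
v = -1 (v = 3 - 4 = -1)
t = 9 (t = -9/(-1) = -9*(-1) = 9)
r(l) = -l*(-9 + l)/3
(9 + r(t))**2 = (9 + (1/3)*9*(9 - 1*9))**2 = (9 + (1/3)*9*(9 - 9))**2 = (9 + (1/3)*9*0)**2 = (9 + 0)**2 = 9**2 = 81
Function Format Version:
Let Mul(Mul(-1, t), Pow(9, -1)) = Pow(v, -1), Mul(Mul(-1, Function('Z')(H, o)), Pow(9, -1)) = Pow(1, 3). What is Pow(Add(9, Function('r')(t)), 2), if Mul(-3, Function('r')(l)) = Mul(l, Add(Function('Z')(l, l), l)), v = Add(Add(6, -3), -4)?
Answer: 81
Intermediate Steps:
Function('Z')(H, o) = -9 (Function('Z')(H, o) = Mul(-9, Pow(1, 3)) = Mul(-9, 1) = -9)
v = -1 (v = Add(3, -4) = -1)
t = 9 (t = Mul(-9, Pow(-1, -1)) = Mul(-9, -1) = 9)
Function('r')(l) = Mul(Rational(-1, 3), l, Add(-9, l)) (Function('r')(l) = Mul(Rational(-1, 3), Mul(l, Add(-9, l))) = Mul(Rational(-1, 3), l, Add(-9, l)))
Pow(Add(9, Function('r')(t)), 2) = Pow(Add(9, Mul(Rational(1, 3), 9, Add(9, Mul(-1, 9)))), 2) = Pow(Add(9, Mul(Rational(1, 3), 9, Add(9, -9))), 2) = Pow(Add(9, Mul(Rational(1, 3), 9, 0)), 2) = Pow(Add(9, 0), 2) = Pow(9, 2) = 81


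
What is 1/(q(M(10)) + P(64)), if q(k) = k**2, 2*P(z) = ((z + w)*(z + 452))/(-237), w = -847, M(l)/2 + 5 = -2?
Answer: 79/82822 ≈ 0.00095385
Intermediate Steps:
M(l) = -14 (M(l) = -10 + 2*(-2) = -10 - 4 = -14)
P(z) = -(-847 + z)*(452 + z)/474 (P(z) = (((z - 847)*(z + 452))/(-237))/2 = (((-847 + z)*(452 + z))*(-1/237))/2 = (-(-847 + z)*(452 + z)/237)/2 = -(-847 + z)*(452 + z)/474)
1/(q(M(10)) + P(64)) = 1/((-14)**2 + (191422/237 - 1/474*64**2 + (5/6)*64)) = 1/(196 + (191422/237 - 1/474*4096 + 160/3)) = 1/(196 + (191422/237 - 2048/237 + 160/3)) = 1/(196 + 67338/79) = 1/(82822/79) = 79/82822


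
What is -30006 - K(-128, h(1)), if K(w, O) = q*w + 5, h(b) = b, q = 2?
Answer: -29755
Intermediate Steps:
K(w, O) = 5 + 2*w (K(w, O) = 2*w + 5 = 5 + 2*w)
-30006 - K(-128, h(1)) = -30006 - (5 + 2*(-128)) = -30006 - (5 - 256) = -30006 - 1*(-251) = -30006 + 251 = -29755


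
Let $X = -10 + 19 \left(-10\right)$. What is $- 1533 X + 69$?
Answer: $306669$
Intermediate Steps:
$X = -200$ ($X = -10 - 190 = -200$)
$- 1533 X + 69 = \left(-1533\right) \left(-200\right) + 69 = 306600 + 69 = 306669$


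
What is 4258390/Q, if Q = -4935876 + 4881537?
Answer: -4258390/54339 ≈ -78.367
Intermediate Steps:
Q = -54339
4258390/Q = 4258390/(-54339) = 4258390*(-1/54339) = -4258390/54339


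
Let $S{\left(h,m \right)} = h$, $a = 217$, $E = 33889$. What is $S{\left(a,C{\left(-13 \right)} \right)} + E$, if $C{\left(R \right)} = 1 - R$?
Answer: $34106$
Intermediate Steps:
$S{\left(a,C{\left(-13 \right)} \right)} + E = 217 + 33889 = 34106$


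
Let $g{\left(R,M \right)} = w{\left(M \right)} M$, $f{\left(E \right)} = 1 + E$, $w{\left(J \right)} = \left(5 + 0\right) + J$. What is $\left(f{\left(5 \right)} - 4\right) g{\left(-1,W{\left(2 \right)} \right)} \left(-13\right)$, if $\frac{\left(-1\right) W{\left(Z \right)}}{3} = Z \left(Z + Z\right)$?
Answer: $-11856$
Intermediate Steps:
$W{\left(Z \right)} = - 6 Z^{2}$ ($W{\left(Z \right)} = - 3 Z \left(Z + Z\right) = - 3 Z 2 Z = - 3 \cdot 2 Z^{2} = - 6 Z^{2}$)
$w{\left(J \right)} = 5 + J$
$g{\left(R,M \right)} = M \left(5 + M\right)$ ($g{\left(R,M \right)} = \left(5 + M\right) M = M \left(5 + M\right)$)
$\left(f{\left(5 \right)} - 4\right) g{\left(-1,W{\left(2 \right)} \right)} \left(-13\right) = \left(\left(1 + 5\right) - 4\right) - 6 \cdot 2^{2} \left(5 - 6 \cdot 2^{2}\right) \left(-13\right) = \left(6 - 4\right) \left(-6\right) 4 \left(5 - 24\right) \left(-13\right) = 2 \left(- 24 \left(5 - 24\right)\right) \left(-13\right) = 2 \left(\left(-24\right) \left(-19\right)\right) \left(-13\right) = 2 \cdot 456 \left(-13\right) = 912 \left(-13\right) = -11856$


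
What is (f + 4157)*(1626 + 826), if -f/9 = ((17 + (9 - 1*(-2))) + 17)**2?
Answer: -34494736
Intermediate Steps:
f = -18225 (f = -9*((17 + (9 - 1*(-2))) + 17)**2 = -9*((17 + (9 + 2)) + 17)**2 = -9*((17 + 11) + 17)**2 = -9*(28 + 17)**2 = -9*45**2 = -9*2025 = -18225)
(f + 4157)*(1626 + 826) = (-18225 + 4157)*(1626 + 826) = -14068*2452 = -34494736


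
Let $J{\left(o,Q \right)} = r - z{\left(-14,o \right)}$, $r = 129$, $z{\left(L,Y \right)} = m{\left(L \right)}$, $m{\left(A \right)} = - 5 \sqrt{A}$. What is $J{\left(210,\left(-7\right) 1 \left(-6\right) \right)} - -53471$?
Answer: $53600 + 5 i \sqrt{14} \approx 53600.0 + 18.708 i$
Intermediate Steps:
$z{\left(L,Y \right)} = - 5 \sqrt{L}$
$J{\left(o,Q \right)} = 129 + 5 i \sqrt{14}$ ($J{\left(o,Q \right)} = 129 - - 5 \sqrt{-14} = 129 - - 5 i \sqrt{14} = 129 + 5 i \sqrt{14}$)
$J{\left(210,\left(-7\right) 1 \left(-6\right) \right)} - -53471 = \left(129 + 5 i \sqrt{14}\right) - -53471 = \left(129 + 5 i \sqrt{14}\right) + 53471 = 53600 + 5 i \sqrt{14}$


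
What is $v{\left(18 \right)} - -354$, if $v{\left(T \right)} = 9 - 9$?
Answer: $354$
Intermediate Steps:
$v{\left(T \right)} = 0$
$v{\left(18 \right)} - -354 = 0 - -354 = 0 + 354 = 354$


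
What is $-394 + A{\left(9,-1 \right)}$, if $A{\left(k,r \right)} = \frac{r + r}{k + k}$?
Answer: $- \frac{3547}{9} \approx -394.11$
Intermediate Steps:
$A{\left(k,r \right)} = \frac{r}{k}$ ($A{\left(k,r \right)} = \frac{2 r}{2 k} = 2 r \frac{1}{2 k} = \frac{r}{k}$)
$-394 + A{\left(9,-1 \right)} = -394 - \frac{1}{9} = - \frac{3547}{9}$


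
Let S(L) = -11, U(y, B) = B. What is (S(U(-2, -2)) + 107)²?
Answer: 9216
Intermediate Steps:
(S(U(-2, -2)) + 107)² = (-11 + 107)² = 96² = 9216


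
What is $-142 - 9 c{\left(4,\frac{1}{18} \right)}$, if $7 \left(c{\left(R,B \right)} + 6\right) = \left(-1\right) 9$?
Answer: $- \frac{535}{7} \approx -76.429$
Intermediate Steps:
$c{\left(R,B \right)} = - \frac{51}{7}$ ($c{\left(R,B \right)} = -6 + \frac{\left(-1\right) 9}{7} = -6 + \frac{1}{7} \left(-9\right) = -6 - \frac{9}{7} = - \frac{51}{7}$)
$-142 - 9 c{\left(4,\frac{1}{18} \right)} = -142 - - \frac{459}{7} = -142 + \frac{459}{7} = - \frac{535}{7}$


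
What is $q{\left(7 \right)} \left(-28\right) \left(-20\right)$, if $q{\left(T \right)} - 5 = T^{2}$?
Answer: $30240$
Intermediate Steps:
$q{\left(T \right)} = 5 + T^{2}$
$q{\left(7 \right)} \left(-28\right) \left(-20\right) = \left(5 + 7^{2}\right) \left(-28\right) \left(-20\right) = \left(5 + 49\right) \left(-28\right) \left(-20\right) = 54 \left(-28\right) \left(-20\right) = \left(-1512\right) \left(-20\right) = 30240$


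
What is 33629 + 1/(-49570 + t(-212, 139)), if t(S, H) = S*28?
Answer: 1866611273/55506 ≈ 33629.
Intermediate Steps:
t(S, H) = 28*S
33629 + 1/(-49570 + t(-212, 139)) = 33629 + 1/(-49570 + 28*(-212)) = 33629 + 1/(-49570 - 5936) = 33629 + 1/(-55506) = 33629 - 1/55506 = 1866611273/55506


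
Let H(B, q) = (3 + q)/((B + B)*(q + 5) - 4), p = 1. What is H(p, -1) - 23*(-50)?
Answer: 2301/2 ≈ 1150.5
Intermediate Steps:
H(B, q) = (3 + q)/(-4 + 2*B*(5 + q)) (H(B, q) = (3 + q)/((2*B)*(5 + q) - 4) = (3 + q)/(2*B*(5 + q) - 4) = (3 + q)/(-4 + 2*B*(5 + q)))
H(p, -1) - 23*(-50) = (3 - 1)/(2*(-2 + 5*1 + 1*(-1))) - 23*(-50) = (1/2)*2/(-2 + 5 - 1) + 1150 = (1/2)*2/2 + 1150 = (1/2)*(1/2)*2 + 1150 = 1/2 + 1150 = 2301/2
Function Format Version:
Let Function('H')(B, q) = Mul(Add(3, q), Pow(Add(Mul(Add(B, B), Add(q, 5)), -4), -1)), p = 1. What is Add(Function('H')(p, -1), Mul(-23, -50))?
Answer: Rational(2301, 2) ≈ 1150.5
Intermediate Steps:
Function('H')(B, q) = Mul(Pow(Add(-4, Mul(2, B, Add(5, q))), -1), Add(3, q)) (Function('H')(B, q) = Mul(Add(3, q), Pow(Add(Mul(Mul(2, B), Add(5, q)), -4), -1)) = Mul(Add(3, q), Pow(Add(Mul(2, B, Add(5, q)), -4), -1)) = Mul(Add(3, q), Pow(Add(-4, Mul(2, B, Add(5, q))), -1)) = Mul(Pow(Add(-4, Mul(2, B, Add(5, q))), -1), Add(3, q)))
Add(Function('H')(p, -1), Mul(-23, -50)) = Add(Mul(Rational(1, 2), Pow(Add(-2, Mul(5, 1), Mul(1, -1)), -1), Add(3, -1)), Mul(-23, -50)) = Add(Mul(Rational(1, 2), Pow(Add(-2, 5, -1), -1), 2), 1150) = Add(Mul(Rational(1, 2), Pow(2, -1), 2), 1150) = Add(Mul(Rational(1, 2), Rational(1, 2), 2), 1150) = Add(Rational(1, 2), 1150) = Rational(2301, 2)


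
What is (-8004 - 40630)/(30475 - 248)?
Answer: -48634/30227 ≈ -1.6090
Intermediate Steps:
(-8004 - 40630)/(30475 - 248) = -48634/30227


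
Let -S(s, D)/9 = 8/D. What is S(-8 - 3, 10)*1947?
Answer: -70092/5 ≈ -14018.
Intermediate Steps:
S(s, D) = -72/D
S(-8 - 3, 10)*1947 = -72/10*1947 = -72*⅒*1947 = -36/5*1947 = -70092/5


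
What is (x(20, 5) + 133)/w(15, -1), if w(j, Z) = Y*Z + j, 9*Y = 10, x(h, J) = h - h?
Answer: 1197/125 ≈ 9.5760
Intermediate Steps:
x(h, J) = 0
Y = 10/9 (Y = (1/9)*10 = 10/9 ≈ 1.1111)
w(j, Z) = j + 10*Z/9 (w(j, Z) = 10*Z/9 + j = j + 10*Z/9)
(x(20, 5) + 133)/w(15, -1) = (0 + 133)/(15 + (10/9)*(-1)) = 133/(15 - 10/9) = 133/(125/9) = 133*(9/125) = 1197/125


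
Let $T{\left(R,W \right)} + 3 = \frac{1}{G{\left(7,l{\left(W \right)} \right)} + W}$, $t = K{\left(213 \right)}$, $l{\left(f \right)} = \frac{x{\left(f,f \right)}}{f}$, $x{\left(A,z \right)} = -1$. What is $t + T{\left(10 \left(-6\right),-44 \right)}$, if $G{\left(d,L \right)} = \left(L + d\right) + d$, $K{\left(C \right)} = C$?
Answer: $\frac{276946}{1319} \approx 209.97$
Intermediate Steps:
$l{\left(f \right)} = - \frac{1}{f}$
$G{\left(d,L \right)} = L + 2 d$
$t = 213$
$T{\left(R,W \right)} = -3 + \frac{1}{14 + W - \frac{1}{W}}$ ($T{\left(R,W \right)} = -3 + \frac{1}{\left(- \frac{1}{W} + 2 \cdot 7\right) + W} = -3 + \frac{1}{\left(- \frac{1}{W} + 14\right) + W} = -3 + \frac{1}{\left(14 - \frac{1}{W}\right) + W} = -3 + \frac{1}{14 + W - \frac{1}{W}}$)
$t + T{\left(10 \left(-6\right),-44 \right)} = 213 + \frac{3 - - 44 \left(41 + 3 \left(-44\right)\right)}{-1 - 44 \left(14 - 44\right)} = 213 + \frac{3 - - 44 \left(41 - 132\right)}{-1 - -1320} = 213 + \frac{3 - \left(-44\right) \left(-91\right)}{-1 + 1320} = 213 + \frac{3 - 4004}{1319} = 213 + \frac{1}{1319} \left(-4001\right) = 213 - \frac{4001}{1319} = \frac{276946}{1319}$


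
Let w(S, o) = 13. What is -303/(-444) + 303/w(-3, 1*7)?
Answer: 46157/1924 ≈ 23.990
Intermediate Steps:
-303/(-444) + 303/w(-3, 1*7) = -303/(-444) + 303/13 = -303*(-1/444) + 303*(1/13) = 101/148 + 303/13 = 46157/1924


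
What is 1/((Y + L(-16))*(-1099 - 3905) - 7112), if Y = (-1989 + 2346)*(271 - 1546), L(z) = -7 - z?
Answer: 1/2277643552 ≈ 4.3905e-10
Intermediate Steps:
Y = -455175 (Y = 357*(-1275) = -455175)
1/((Y + L(-16))*(-1099 - 3905) - 7112) = 1/((-455175 + (-7 - 1*(-16)))*(-1099 - 3905) - 7112) = 1/((-455175 + (-7 + 16))*(-5004) - 7112) = 1/((-455175 + 9)*(-5004) - 7112) = 1/(-455166*(-5004) - 7112) = 1/(2277650664 - 7112) = 1/2277643552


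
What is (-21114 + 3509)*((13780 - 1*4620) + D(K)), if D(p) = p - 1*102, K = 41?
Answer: -160187895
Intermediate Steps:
D(p) = -102 + p (D(p) = p - 102 = -102 + p)
(-21114 + 3509)*((13780 - 1*4620) + D(K)) = (-21114 + 3509)*((13780 - 1*4620) + (-102 + 41)) = -17605*((13780 - 4620) - 61) = -17605*(9160 - 61) = -17605*9099 = -160187895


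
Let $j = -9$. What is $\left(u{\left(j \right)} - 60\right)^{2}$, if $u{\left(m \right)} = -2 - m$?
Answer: $2809$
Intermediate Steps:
$\left(u{\left(j \right)} - 60\right)^{2} = \left(\left(-2 - -9\right) - 60\right)^{2} = \left(\left(-2 + 9\right) - 60\right)^{2} = \left(7 - 60\right)^{2} = \left(-53\right)^{2} = 2809$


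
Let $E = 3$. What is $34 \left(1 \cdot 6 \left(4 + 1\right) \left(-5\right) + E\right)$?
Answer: $-4998$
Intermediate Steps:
$34 \left(1 \cdot 6 \left(4 + 1\right) \left(-5\right) + E\right) = 34 \left(1 \cdot 6 \left(4 + 1\right) \left(-5\right) + 3\right) = 34 \left(6 \cdot 5 \left(-5\right) + 3\right) = 34 \left(30 \left(-5\right) + 3\right) = 34 \left(-150 + 3\right) = 34 \left(-147\right) = -4998$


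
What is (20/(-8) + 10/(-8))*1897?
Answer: -28455/4 ≈ -7113.8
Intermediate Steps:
(20/(-8) + 10/(-8))*1897 = (20*(-⅛) + 10*(-⅛))*1897 = (-5/2 - 5/4)*1897 = -15/4*1897 = -28455/4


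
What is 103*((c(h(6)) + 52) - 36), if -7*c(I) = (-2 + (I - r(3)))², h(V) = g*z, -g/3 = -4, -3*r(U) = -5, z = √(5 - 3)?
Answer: -175615/63 + 9064*√2/7 ≈ -956.33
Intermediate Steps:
z = √2 ≈ 1.4142
r(U) = 5/3 (r(U) = -⅓*(-5) = 5/3)
g = 12 (g = -3*(-4) = 12)
h(V) = 12*√2
c(I) = -(-11/3 + I)²/7 (c(I) = -(-2 + (I - 1*5/3))²/7 = -(-2 + (I - 5/3))²/7 = -(-2 + (-5/3 + I))²/7 = -(-11/3 + I)²/7)
103*((c(h(6)) + 52) - 36) = 103*((-(-11 + 3*(12*√2))²/63 + 52) - 36) = 103*((-(-11 + 36*√2)²/63 + 52) - 36) = 103*((52 - (-11 + 36*√2)²/63) - 36) = 103*(16 - (-11 + 36*√2)²/63) = 1648 - 103*(-11 + 36*√2)²/63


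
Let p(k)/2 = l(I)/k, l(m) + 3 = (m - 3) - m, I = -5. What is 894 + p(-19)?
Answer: 16998/19 ≈ 894.63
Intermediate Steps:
l(m) = -6 (l(m) = -3 + ((m - 3) - m) = -3 + ((-3 + m) - m) = -3 - 3 = -6)
p(k) = -12/k (p(k) = 2*(-6/k) = -12/k)
894 + p(-19) = 894 - 12/(-19) = 894 - 12*(-1/19) = 894 + 12/19 = 16998/19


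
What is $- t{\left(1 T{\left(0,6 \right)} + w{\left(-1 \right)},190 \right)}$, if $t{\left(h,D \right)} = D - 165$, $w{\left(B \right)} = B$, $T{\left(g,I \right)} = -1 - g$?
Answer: $-25$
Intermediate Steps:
$t{\left(h,D \right)} = -165 + D$
$- t{\left(1 T{\left(0,6 \right)} + w{\left(-1 \right)},190 \right)} = - (-165 + 190) = \left(-1\right) 25 = -25$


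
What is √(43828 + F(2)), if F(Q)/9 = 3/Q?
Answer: √175366/2 ≈ 209.38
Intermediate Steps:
F(Q) = 27/Q (F(Q) = 9*(3/Q) = 27/Q)
√(43828 + F(2)) = √(43828 + 27/2) = √(87683/2) = √175366/2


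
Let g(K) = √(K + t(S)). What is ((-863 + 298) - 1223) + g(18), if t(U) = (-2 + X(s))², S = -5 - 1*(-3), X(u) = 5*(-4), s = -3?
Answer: -1788 + √502 ≈ -1765.6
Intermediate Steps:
X(u) = -20
S = -2 (S = -5 + 3 = -2)
t(U) = 484 (t(U) = (-2 - 20)² = (-22)² = 484)
g(K) = √(484 + K) (g(K) = √(K + 484) = √(484 + K))
((-863 + 298) - 1223) + g(18) = ((-863 + 298) - 1223) + √(484 + 18) = (-565 - 1223) + √502 = -1788 + √502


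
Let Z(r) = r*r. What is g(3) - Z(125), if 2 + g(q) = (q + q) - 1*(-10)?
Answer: -15611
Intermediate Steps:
Z(r) = r²
g(q) = 8 + 2*q (g(q) = -2 + ((q + q) - 1*(-10)) = -2 + (2*q + 10) = -2 + (10 + 2*q) = 8 + 2*q)
g(3) - Z(125) = (8 + 2*3) - 1*125² = (8 + 6) - 1*15625 = 14 - 15625 = -15611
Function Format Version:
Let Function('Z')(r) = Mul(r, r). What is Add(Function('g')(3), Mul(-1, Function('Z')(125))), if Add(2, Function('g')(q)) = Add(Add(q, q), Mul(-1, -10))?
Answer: -15611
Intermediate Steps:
Function('Z')(r) = Pow(r, 2)
Function('g')(q) = Add(8, Mul(2, q)) (Function('g')(q) = Add(-2, Add(Add(q, q), Mul(-1, -10))) = Add(-2, Add(Mul(2, q), 10)) = Add(-2, Add(10, Mul(2, q))) = Add(8, Mul(2, q)))
Add(Function('g')(3), Mul(-1, Function('Z')(125))) = Add(Add(8, Mul(2, 3)), Mul(-1, Pow(125, 2))) = Add(Add(8, 6), Mul(-1, 15625)) = Add(14, -15625) = -15611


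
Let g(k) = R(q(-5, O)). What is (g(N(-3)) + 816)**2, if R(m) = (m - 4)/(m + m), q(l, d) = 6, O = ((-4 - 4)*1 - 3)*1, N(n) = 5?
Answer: 23980609/36 ≈ 6.6613e+5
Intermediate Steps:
O = -11 (O = (-8*1 - 3)*1 = (-8 - 3)*1 = -11*1 = -11)
R(m) = (-4 + m)/(2*m) (R(m) = (-4 + m)/((2*m)) = (-4 + m)*(1/(2*m)) = (-4 + m)/(2*m))
g(k) = 1/6 (g(k) = (1/2)*(-4 + 6)/6 = (1/2)*(1/6)*2 = 1/6)
(g(N(-3)) + 816)**2 = (1/6 + 816)**2 = (4897/6)**2 = 23980609/36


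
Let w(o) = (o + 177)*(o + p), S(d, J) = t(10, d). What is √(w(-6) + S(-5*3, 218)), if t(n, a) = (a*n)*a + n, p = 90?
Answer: 4*√1039 ≈ 128.93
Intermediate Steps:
t(n, a) = n + n*a² (t(n, a) = n*a² + n = n + n*a²)
S(d, J) = 10 + 10*d² (S(d, J) = 10*(1 + d²) = 10 + 10*d²)
w(o) = (90 + o)*(177 + o) (w(o) = (o + 177)*(o + 90) = (177 + o)*(90 + o) = (90 + o)*(177 + o))
√(w(-6) + S(-5*3, 218)) = √((15930 + (-6)² + 267*(-6)) + (10 + 10*(-5*3)²)) = √((15930 + 36 - 1602) + (10 + 10*(-15)²)) = √(14364 + (10 + 10*225)) = √(14364 + (10 + 2250)) = √(14364 + 2260) = √16624 = 4*√1039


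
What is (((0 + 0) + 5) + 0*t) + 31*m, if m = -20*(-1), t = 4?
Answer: 625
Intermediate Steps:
m = 20
(((0 + 0) + 5) + 0*t) + 31*m = (((0 + 0) + 5) + 0*4) + 31*20 = ((0 + 5) + 0) + 620 = (5 + 0) + 620 = 5 + 620 = 625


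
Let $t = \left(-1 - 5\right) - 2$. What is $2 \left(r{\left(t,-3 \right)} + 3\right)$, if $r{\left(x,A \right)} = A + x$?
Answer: $-16$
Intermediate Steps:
$t = -8$ ($t = -6 + \left(-3 + 1\right) = -6 - 2 = -8$)
$2 \left(r{\left(t,-3 \right)} + 3\right) = 2 \left(\left(-3 - 8\right) + 3\right) = 2 \left(-11 + 3\right) = 2 \left(-8\right) = -16$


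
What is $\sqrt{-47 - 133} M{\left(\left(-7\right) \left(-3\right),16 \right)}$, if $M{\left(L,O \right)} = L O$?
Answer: $2016 i \sqrt{5} \approx 4507.9 i$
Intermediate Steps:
$\sqrt{-47 - 133} M{\left(\left(-7\right) \left(-3\right),16 \right)} = \sqrt{-47 - 133} \left(-7\right) \left(-3\right) 16 = \sqrt{-180} \cdot 21 \cdot 16 = 6 i \sqrt{5} \cdot 336 = 2016 i \sqrt{5}$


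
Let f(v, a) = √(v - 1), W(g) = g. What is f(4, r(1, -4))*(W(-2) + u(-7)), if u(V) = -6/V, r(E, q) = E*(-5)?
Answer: -8*√3/7 ≈ -1.9795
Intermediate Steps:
r(E, q) = -5*E
f(v, a) = √(-1 + v)
f(4, r(1, -4))*(W(-2) + u(-7)) = √(-1 + 4)*(-2 - 6/(-7)) = √3*(-2 - 6*(-⅐)) = √3*(-2 + 6/7) = √3*(-8/7) = -8*√3/7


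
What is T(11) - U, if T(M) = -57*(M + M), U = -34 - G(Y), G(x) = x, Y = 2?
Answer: -1218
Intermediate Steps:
U = -36 (U = -34 - 1*2 = -34 - 2 = -36)
T(M) = -114*M
T(11) - U = -114*11 - 1*(-36) = -1254 + 36 = -1218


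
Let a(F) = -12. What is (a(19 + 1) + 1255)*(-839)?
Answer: -1042877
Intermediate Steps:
(a(19 + 1) + 1255)*(-839) = (-12 + 1255)*(-839) = 1243*(-839) = -1042877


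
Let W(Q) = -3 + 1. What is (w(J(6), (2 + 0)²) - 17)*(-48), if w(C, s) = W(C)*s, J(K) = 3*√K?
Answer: 1200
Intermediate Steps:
W(Q) = -2
w(C, s) = -2*s
(w(J(6), (2 + 0)²) - 17)*(-48) = (-2*(2 + 0)² - 17)*(-48) = (-2*2² - 17)*(-48) = (-2*4 - 17)*(-48) = (-8 - 17)*(-48) = -25*(-48) = 1200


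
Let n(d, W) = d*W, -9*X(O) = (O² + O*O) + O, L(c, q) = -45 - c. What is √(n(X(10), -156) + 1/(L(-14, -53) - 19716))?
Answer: √28967268837/2821 ≈ 60.332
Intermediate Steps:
X(O) = -2*O²/9 - O/9 (X(O) = -((O² + O*O) + O)/9 = -((O² + O²) + O)/9 = -(2*O² + O)/9 = -(O + 2*O²)/9 = -2*O²/9 - O/9)
n(d, W) = W*d
√(n(X(10), -156) + 1/(L(-14, -53) - 19716)) = √(-(-52)*10*(1 + 2*10)/3 + 1/((-45 - 1*(-14)) - 19716)) = √(-(-52)*10*(1 + 20)/3 + 1/((-45 + 14) - 19716)) = √(-(-52)*10*21/3 + 1/(-31 - 19716)) = √(-156*(-70/3) + 1/(-19747)) = √(3640 - 1/19747) = √(71879079/19747) = √28967268837/2821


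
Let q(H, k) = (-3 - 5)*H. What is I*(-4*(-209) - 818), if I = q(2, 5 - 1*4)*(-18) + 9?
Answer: 5346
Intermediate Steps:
q(H, k) = -8*H
I = 297 (I = -8*2*(-18) + 9 = -16*(-18) + 9 = 288 + 9 = 297)
I*(-4*(-209) - 818) = 297*(-4*(-209) - 818) = 297*(836 - 818) = 297*18 = 5346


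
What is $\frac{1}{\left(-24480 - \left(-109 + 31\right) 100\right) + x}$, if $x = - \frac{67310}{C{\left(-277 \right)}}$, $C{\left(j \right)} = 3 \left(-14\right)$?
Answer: $- \frac{21}{316625} \approx -6.6324 \cdot 10^{-5}$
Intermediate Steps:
$C{\left(j \right)} = -42$
$x = \frac{33655}{21}$ ($x = - \frac{67310}{-42} = \left(-67310\right) \left(- \frac{1}{42}\right) = \frac{33655}{21} \approx 1602.6$)
$\frac{1}{\left(-24480 - \left(-109 + 31\right) 100\right) + x} = \frac{1}{\left(-24480 - \left(-109 + 31\right) 100\right) + \frac{33655}{21}} = \frac{1}{\left(-24480 - \left(-78\right) 100\right) + \frac{33655}{21}} = \frac{1}{\left(-24480 - -7800\right) + \frac{33655}{21}} = \frac{1}{\left(-24480 + 7800\right) + \frac{33655}{21}} = \frac{1}{-16680 + \frac{33655}{21}} = \frac{1}{- \frac{316625}{21}} = - \frac{21}{316625}$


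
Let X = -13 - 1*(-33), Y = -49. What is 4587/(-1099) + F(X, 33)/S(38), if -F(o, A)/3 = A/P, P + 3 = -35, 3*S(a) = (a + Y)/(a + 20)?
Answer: -947670/20881 ≈ -45.384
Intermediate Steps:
S(a) = (-49 + a)/(3*(20 + a)) (S(a) = ((a - 49)/(a + 20))/3 = ((-49 + a)/(20 + a))/3 = (-49 + a)/(3*(20 + a)))
X = 20 (X = -13 + 33 = 20)
P = -38 (P = -3 - 35 = -38)
F(o, A) = 3*A/38 (F(o, A) = -3*A/(-38) = -3*A*(-1)/38 = -(-3)*A/38 = 3*A/38)
4587/(-1099) + F(X, 33)/S(38) = 4587/(-1099) + ((3/38)*33)/(((-49 + 38)/(3*(20 + 38)))) = 4587*(-1/1099) + 99/(38*(((⅓)*(-11)/58))) = -4587/1099 + 99/(38*(((⅓)*(1/58)*(-11)))) = -4587/1099 + 99/(38*(-11/174)) = -4587/1099 + (99/38)*(-174/11) = -4587/1099 - 783/19 = -947670/20881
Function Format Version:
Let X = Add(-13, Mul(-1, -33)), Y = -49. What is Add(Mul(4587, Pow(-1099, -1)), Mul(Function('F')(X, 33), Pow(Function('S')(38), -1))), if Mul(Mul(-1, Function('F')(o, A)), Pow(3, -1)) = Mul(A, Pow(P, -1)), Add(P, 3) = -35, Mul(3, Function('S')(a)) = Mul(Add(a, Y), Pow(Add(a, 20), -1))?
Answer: Rational(-947670, 20881) ≈ -45.384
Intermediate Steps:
Function('S')(a) = Mul(Rational(1, 3), Pow(Add(20, a), -1), Add(-49, a)) (Function('S')(a) = Mul(Rational(1, 3), Mul(Add(a, -49), Pow(Add(a, 20), -1))) = Mul(Rational(1, 3), Mul(Add(-49, a), Pow(Add(20, a), -1))) = Mul(Rational(1, 3), Mul(Pow(Add(20, a), -1), Add(-49, a))) = Mul(Rational(1, 3), Pow(Add(20, a), -1), Add(-49, a)))
X = 20 (X = Add(-13, 33) = 20)
P = -38 (P = Add(-3, -35) = -38)
Function('F')(o, A) = Mul(Rational(3, 38), A) (Function('F')(o, A) = Mul(-3, Mul(A, Pow(-38, -1))) = Mul(-3, Mul(A, Rational(-1, 38))) = Mul(-3, Mul(Rational(-1, 38), A)) = Mul(Rational(3, 38), A))
Add(Mul(4587, Pow(-1099, -1)), Mul(Function('F')(X, 33), Pow(Function('S')(38), -1))) = Add(Mul(4587, Pow(-1099, -1)), Mul(Mul(Rational(3, 38), 33), Pow(Mul(Rational(1, 3), Pow(Add(20, 38), -1), Add(-49, 38)), -1))) = Add(Mul(4587, Rational(-1, 1099)), Mul(Rational(99, 38), Pow(Mul(Rational(1, 3), Pow(58, -1), -11), -1))) = Add(Rational(-4587, 1099), Mul(Rational(99, 38), Pow(Mul(Rational(1, 3), Rational(1, 58), -11), -1))) = Add(Rational(-4587, 1099), Mul(Rational(99, 38), Pow(Rational(-11, 174), -1))) = Add(Rational(-4587, 1099), Mul(Rational(99, 38), Rational(-174, 11))) = Add(Rational(-4587, 1099), Rational(-783, 19)) = Rational(-947670, 20881)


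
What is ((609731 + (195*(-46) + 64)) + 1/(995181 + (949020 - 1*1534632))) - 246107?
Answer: 145281496543/409569 ≈ 3.5472e+5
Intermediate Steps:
((609731 + (195*(-46) + 64)) + 1/(995181 + (949020 - 1*1534632))) - 246107 = ((609731 + (-8970 + 64)) + 1/(995181 + (949020 - 1534632))) - 246107 = ((609731 - 8906) + 1/(995181 - 585612)) - 246107 = (600825 + 1/409569) - 246107 = 246079294426/409569 - 246107 = 145281496543/409569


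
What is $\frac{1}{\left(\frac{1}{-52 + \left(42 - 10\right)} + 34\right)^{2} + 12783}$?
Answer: $\frac{400}{5574241} \approx 7.1759 \cdot 10^{-5}$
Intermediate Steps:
$\frac{1}{\left(\frac{1}{-52 + \left(42 - 10\right)} + 34\right)^{2} + 12783} = \frac{1}{\left(\frac{1}{-52 + 32} + 34\right)^{2} + 12783} = \frac{1}{\left(\frac{1}{-20} + 34\right)^{2} + 12783} = \frac{1}{\left(- \frac{1}{20} + 34\right)^{2} + 12783} = \frac{1}{\left(\frac{679}{20}\right)^{2} + 12783} = \frac{1}{\frac{461041}{400} + 12783} = \frac{1}{\frac{5574241}{400}} = \frac{400}{5574241}$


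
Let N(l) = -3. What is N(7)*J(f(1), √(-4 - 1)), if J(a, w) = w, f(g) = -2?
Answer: -3*I*√5 ≈ -6.7082*I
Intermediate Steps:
N(7)*J(f(1), √(-4 - 1)) = -3*√(-4 - 1) = -3*I*√5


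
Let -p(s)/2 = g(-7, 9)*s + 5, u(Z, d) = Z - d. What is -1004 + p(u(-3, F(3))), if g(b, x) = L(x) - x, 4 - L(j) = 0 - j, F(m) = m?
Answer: -966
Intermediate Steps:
L(j) = 4 + j (L(j) = 4 - (0 - j) = 4 - (-1)*j = 4 + j)
g(b, x) = 4 (g(b, x) = (4 + x) - x = 4)
p(s) = -10 - 8*s (p(s) = -2*(4*s + 5) = -2*(5 + 4*s) = -10 - 8*s)
-1004 + p(u(-3, F(3))) = -1004 + (-10 - 8*(-3 - 1*3)) = -1004 + (-10 - 8*(-3 - 3)) = -1004 + (-10 - 8*(-6)) = -1004 + (-10 + 48) = -1004 + 38 = -966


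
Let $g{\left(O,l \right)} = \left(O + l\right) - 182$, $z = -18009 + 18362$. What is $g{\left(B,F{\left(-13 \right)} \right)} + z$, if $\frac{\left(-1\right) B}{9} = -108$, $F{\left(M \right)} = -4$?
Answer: $1139$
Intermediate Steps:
$B = 972$ ($B = \left(-9\right) \left(-108\right) = 972$)
$z = 353$
$g{\left(O,l \right)} = -182 + O + l$
$g{\left(B,F{\left(-13 \right)} \right)} + z = \left(-182 + 972 - 4\right) + 353 = 786 + 353 = 1139$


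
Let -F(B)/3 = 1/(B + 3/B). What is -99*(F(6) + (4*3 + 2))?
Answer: -17424/13 ≈ -1340.3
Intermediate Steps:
F(B) = -3/(B + 3/B)
-99*(F(6) + (4*3 + 2)) = -99*(-3*6/(3 + 6²) + (4*3 + 2)) = -99*(-3*6/(3 + 36) + (12 + 2)) = -99*(-3*6/39 + 14) = -99*(-3*6*1/39 + 14) = -99*(-6/13 + 14) = -99*176/13 = -17424/13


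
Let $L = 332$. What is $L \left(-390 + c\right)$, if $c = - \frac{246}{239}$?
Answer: $- \frac{31027392}{239} \approx -1.2982 \cdot 10^{5}$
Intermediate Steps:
$c = - \frac{246}{239} \approx -1.0293$
$L \left(-390 + c\right) = 332 \left(-390 - \frac{246}{239}\right) = 332 \left(- \frac{93456}{239}\right) = - \frac{31027392}{239}$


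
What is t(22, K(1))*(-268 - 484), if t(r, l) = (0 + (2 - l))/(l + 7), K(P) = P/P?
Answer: -94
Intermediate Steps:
K(P) = 1
t(r, l) = (2 - l)/(7 + l)
t(22, K(1))*(-268 - 484) = ((2 - 1*1)/(7 + 1))*(-268 - 484) = ((2 - 1)/8)*(-752) = ((⅛)*1)*(-752) = (⅛)*(-752) = -94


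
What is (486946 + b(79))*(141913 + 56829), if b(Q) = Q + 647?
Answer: 96920908624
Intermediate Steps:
b(Q) = 647 + Q
(486946 + b(79))*(141913 + 56829) = (486946 + (647 + 79))*(141913 + 56829) = (486946 + 726)*198742 = 487672*198742 = 96920908624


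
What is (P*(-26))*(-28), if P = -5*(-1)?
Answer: 3640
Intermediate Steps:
P = 5
(P*(-26))*(-28) = (5*(-26))*(-28) = -130*(-28) = 3640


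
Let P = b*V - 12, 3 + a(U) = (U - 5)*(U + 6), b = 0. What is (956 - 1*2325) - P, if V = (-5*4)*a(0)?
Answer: -1357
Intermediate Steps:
a(U) = -3 + (-5 + U)*(6 + U) (a(U) = -3 + (U - 5)*(U + 6) = -3 + (-5 + U)*(6 + U))
V = 660 (V = (-5*4)*(-33 + 0 + 0²) = -20*(-33 + 0 + 0) = -20*(-33) = 660)
P = -12 (P = 0*660 - 12 = 0 - 12 = -12)
(956 - 1*2325) - P = (956 - 1*2325) - 1*(-12) = (956 - 2325) + 12 = -1369 + 12 = -1357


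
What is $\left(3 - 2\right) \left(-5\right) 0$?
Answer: $0$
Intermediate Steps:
$\left(3 - 2\right) \left(-5\right) 0 = 1 \left(-5\right) 0 = \left(-5\right) 0 = 0$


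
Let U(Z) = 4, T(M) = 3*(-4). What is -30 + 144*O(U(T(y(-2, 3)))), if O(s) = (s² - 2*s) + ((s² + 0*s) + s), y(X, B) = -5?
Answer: 4002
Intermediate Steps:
T(M) = -12
O(s) = -s + 2*s² (O(s) = (s² - 2*s) + ((s² + 0) + s) = (s² - 2*s) + (s² + s) = (s² - 2*s) + (s + s²) = -s + 2*s²)
-30 + 144*O(U(T(y(-2, 3)))) = -30 + 144*(4*(-1 + 2*4)) = -30 + 144*(4*(-1 + 8)) = -30 + 144*(4*7) = -30 + 144*28 = -30 + 4032 = 4002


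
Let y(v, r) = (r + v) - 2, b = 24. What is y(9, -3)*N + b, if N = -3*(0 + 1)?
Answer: 12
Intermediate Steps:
N = -3 (N = -3*1 = -3)
y(v, r) = -2 + r + v
y(9, -3)*N + b = (-2 - 3 + 9)*(-3) + 24 = 4*(-3) + 24 = -12 + 24 = 12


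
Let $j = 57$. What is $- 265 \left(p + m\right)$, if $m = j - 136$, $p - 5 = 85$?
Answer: $-2915$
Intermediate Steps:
$p = 90$ ($p = 5 + 85 = 90$)
$m = -79$ ($m = 57 - 136 = -79$)
$- 265 \left(p + m\right) = - 265 \left(90 - 79\right) = \left(-265\right) 11 = -2915$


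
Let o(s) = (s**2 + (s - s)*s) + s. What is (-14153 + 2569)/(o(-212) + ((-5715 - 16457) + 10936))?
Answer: -1448/4187 ≈ -0.34583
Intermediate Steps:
o(s) = s + s**2 (o(s) = (s**2 + 0*s) + s = (s**2 + 0) + s = s**2 + s = s + s**2)
(-14153 + 2569)/(o(-212) + ((-5715 - 16457) + 10936)) = (-14153 + 2569)/(-212*(1 - 212) + ((-5715 - 16457) + 10936)) = -11584/(-212*(-211) + (-22172 + 10936)) = -11584/(44732 - 11236) = -11584/33496 = -11584*1/33496 = -1448/4187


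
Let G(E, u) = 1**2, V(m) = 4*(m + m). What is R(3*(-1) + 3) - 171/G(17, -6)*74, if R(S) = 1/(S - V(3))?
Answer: -303697/24 ≈ -12654.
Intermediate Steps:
V(m) = 8*m (V(m) = 4*(2*m) = 8*m)
G(E, u) = 1
R(S) = 1/(-24 + S) (R(S) = 1/(S - 8*3) = 1/(S - 1*24) = 1/(S - 24) = 1/(-24 + S))
R(3*(-1) + 3) - 171/G(17, -6)*74 = 1/(-24 + (3*(-1) + 3)) - 171/1*74 = 1/(-24 + (-3 + 3)) - 171*1*74 = 1/(-24 + 0) - 171*74 = 1/(-24) - 12654 = -1/24 - 12654 = -303697/24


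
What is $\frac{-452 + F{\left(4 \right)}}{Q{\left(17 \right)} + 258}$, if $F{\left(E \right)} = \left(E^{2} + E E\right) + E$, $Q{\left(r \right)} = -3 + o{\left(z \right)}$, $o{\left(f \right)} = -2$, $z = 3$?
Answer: $- \frac{416}{253} \approx -1.6443$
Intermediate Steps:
$Q{\left(r \right)} = -5$ ($Q{\left(r \right)} = -3 - 2 = -5$)
$F{\left(E \right)} = E + 2 E^{2}$ ($F{\left(E \right)} = \left(E^{2} + E^{2}\right) + E = 2 E^{2} + E = E + 2 E^{2}$)
$\frac{-452 + F{\left(4 \right)}}{Q{\left(17 \right)} + 258} = \frac{-452 + 4 \left(1 + 2 \cdot 4\right)}{-5 + 258} = \frac{-452 + 4 \left(1 + 8\right)}{253} = \left(-452 + 4 \cdot 9\right) \frac{1}{253} = \left(-452 + 36\right) \frac{1}{253} = \left(-416\right) \frac{1}{253} = - \frac{416}{253}$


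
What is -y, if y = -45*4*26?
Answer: 4680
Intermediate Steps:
y = -4680 (y = -180*26 = -4680)
-y = -1*(-4680) = 4680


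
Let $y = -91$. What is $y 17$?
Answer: $-1547$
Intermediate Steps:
$y 17 = \left(-91\right) 17 = -1547$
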